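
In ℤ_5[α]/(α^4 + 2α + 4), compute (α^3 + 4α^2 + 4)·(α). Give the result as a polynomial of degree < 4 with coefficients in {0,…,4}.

Multiply in ℤ_5[α]: (α^3 + 4α^2 + 4)·(α) = α^4 + 4α^3 + 4α.
Reduce using α^4 ≡ 3α + 1 (mod α^4 + 2α + 4).
Reduced: 4α^3 + 2α + 1.

4α^3 + 2α + 1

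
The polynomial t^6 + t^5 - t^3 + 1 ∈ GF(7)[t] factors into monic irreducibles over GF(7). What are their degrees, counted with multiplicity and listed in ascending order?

Write g(t) = t^6 + t^5 - t^3 + 1.
Complete factorization: g(t) = (t^6 + t^5 - t^3 + 1).
Factor degrees with multiplicity: 6 = 6.

6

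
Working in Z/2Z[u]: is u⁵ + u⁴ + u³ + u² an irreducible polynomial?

No

Write P(u) = u⁵ + u⁴ + u³ + u².
Check for roots in Z/2Z: P(0) = 0 → root; P(1) = 0 → root.
P(0) = 0, so (u) divides P(u); P is reducible.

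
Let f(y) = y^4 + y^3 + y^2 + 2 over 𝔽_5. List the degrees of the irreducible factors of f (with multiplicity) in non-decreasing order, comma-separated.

1, 1, 2

Roots in 𝔽_5: f(0) = 2; f(1) = 0 → root; f(2) = 0 → root; f(3) = 4; f(4) = 3.
Linear factors from roots: (y + 4), (y + 3).
Complete factorization: f(y) = (y + 3)·(y + 4)·(y^2 + 4y + 1).
Factor degrees with multiplicity: 1 + 1 + 2 = 4.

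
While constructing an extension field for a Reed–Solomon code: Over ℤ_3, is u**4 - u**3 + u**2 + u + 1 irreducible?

Write g(u) = u**4 - u**3 + u**2 + u + 1.
Check for roots in ℤ_3: g(0) = 1; g(1) = 0 → root; g(2) = 0 → root.
g(1) = 0, so (u − 1) divides g(u); g is reducible.

No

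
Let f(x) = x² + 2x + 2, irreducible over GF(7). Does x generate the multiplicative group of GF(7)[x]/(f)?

|GF(7^2)^×| = 7^2 − 1 = 48. Prime factorization: 48 = 2^4·3.
f is primitive ⇔ x has order 48 in GF(7)[x]/(f), i.e. x^(48/q) ≠ 1 for each prime q | 48.
x^(24) mod f = 1
x^(16) mod f = 4.
Since x^(24) = 1, the order of x divides 24 < 48; not primitive.

No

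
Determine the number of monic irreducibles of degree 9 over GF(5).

217000

The number of monic irreducibles of degree 9 over GF(5) is (1/9)·Σ_{d∣9} μ(9/d) 5^d.
Divisors of 9: 1, 3, 9; μ(9/d) for each: 0, -1, 1.
Σ = − 5^3 + 5^9 = 1953000.
N = 1953000/9 = 217000.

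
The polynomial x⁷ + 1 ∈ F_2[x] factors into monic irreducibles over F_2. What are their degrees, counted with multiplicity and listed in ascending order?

1, 3, 3

Write f(x) = x⁷ + 1.
Roots in F_2: f(0) = 1; f(1) = 0 → root.
Linear factors from roots: (x + 1).
Complete factorization: f(x) = (x + 1)·(x³ + x + 1)·(x³ + x² + 1).
Factor degrees with multiplicity: 1 + 3 + 3 = 7.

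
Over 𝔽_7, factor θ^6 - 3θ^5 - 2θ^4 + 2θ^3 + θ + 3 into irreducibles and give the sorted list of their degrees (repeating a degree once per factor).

6

Write g(θ) = θ^6 - 3θ^5 - 2θ^4 + 2θ^3 + θ + 3.
Complete factorization: g(θ) = (θ^6 - 3θ^5 - 2θ^4 + 2θ^3 + θ + 3).
Factor degrees with multiplicity: 6 = 6.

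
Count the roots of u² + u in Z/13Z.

2

Write h(u) = u² + u.
Evaluate at each of the 13 elements of Z/13Z:
h(0) = 0 → root; h(1) = 2; h(2) = 6; h(3) = 12; h(4) = 7; h(5) = 4; h(6) = 3; h(7) = 4; h(8) = 7; h(9) = 12; h(10) = 6; h(11) = 2; h(12) = 0 → root.
Roots: {0, 12}.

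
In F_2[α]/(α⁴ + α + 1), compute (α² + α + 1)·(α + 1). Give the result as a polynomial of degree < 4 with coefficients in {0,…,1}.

α^3 + 1

Multiply in F_2[α]: (α² + α + 1)·(α + 1) = α³ + 1.
Reduced: α³ + 1.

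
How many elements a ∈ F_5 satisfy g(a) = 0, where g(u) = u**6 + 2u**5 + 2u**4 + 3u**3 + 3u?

3

Evaluate at each of the 5 elements of F_5:
g(0) = 0 → root; g(1) = 1; g(2) = 0 → root; g(3) = 2; g(4) = 0 → root.
Roots: {0, 2, 4}.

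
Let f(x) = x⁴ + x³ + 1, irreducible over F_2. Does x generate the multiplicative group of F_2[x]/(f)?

Yes

|GF(2^4)^×| = 2^4 − 1 = 15. Prime factorization: 15 = 3·5.
f is primitive ⇔ x has order 15 in GF(2)[x]/(f), i.e. x^(15/q) ≠ 1 for each prime q | 15.
x^(5) mod f = x³ + x + 1.
x^(3) mod f = x³.
None equal 1, so x has full order 15; f is primitive.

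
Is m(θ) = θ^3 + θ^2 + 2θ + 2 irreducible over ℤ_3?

No

Check for roots in ℤ_3: m(0) = 2; m(1) = 0 → root; m(2) = 0 → root.
m(1) = 0, so (θ − 1) divides m(θ); m is reducible.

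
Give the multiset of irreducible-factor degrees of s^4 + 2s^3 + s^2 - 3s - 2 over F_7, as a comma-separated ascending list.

1, 1, 2

Write g(s) = s^4 + 2s^3 + s^2 - 3s - 2.
Linear factors from roots: (s - 2), (s - 3).
Complete factorization: g(s) = (s - 3)·(s - 2)·(s^2 + 2).
Factor degrees with multiplicity: 1 + 1 + 2 = 4.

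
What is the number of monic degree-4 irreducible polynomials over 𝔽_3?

By the necklace-counting formula, N_3(4) = (1/4) Σ_{d|4} μ(4/d)·3^d.
Divisors of 4: 1, 2, 4; μ(4/d) for each: 0, -1, 1.
Σ = − 3^2 + 3^4 = 72.
N = 72/4 = 18.

18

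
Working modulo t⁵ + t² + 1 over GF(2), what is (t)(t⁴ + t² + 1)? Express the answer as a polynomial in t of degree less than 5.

t^3 + t^2 + t + 1

Multiply in GF(2)[t]: (t)·(t⁴ + t² + 1) = t⁵ + t³ + t.
Reduce using t⁵ ≡ t² + 1 (mod t⁵ + t² + 1).
Reduced: t³ + t² + t + 1.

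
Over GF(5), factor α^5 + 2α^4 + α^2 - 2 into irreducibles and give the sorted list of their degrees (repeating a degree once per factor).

1, 1, 3

Write g(α) = α^5 + 2α^4 + α^2 - 2.
Roots in GF(5): g(0) = 3; g(1) = 2; g(2) = 1; g(3) = 2; g(4) = 0 → root.
Linear factors from roots: (α + 1).
Complete factorization: g(α) = (α + 1)^2·(α^3 - α - 2).
Factor degrees with multiplicity: 1 + 1 + 3 = 5.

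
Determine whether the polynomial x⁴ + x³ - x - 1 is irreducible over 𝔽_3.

No

Write h(x) = x⁴ + x³ - x - 1.
Check for roots in 𝔽_3: h(0) = 2; h(1) = 0 → root; h(2) = 0 → root.
h(1) = 0, so (x − 1) divides h(x); h is reducible.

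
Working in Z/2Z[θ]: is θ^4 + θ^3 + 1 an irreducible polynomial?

Write g(θ) = θ^4 + θ^3 + 1.
Check for roots in Z/2Z: g(0) = 1; g(1) = 1.
No roots, so no linear factors.
Monic irreducibles of degree 2 over GF(2): θ^2 + θ + 1.
None of them divide g (all give nonzero remainder).
No irreducible factor of degree ≤ 2 exists, so g is irreducible over GF(2).

Yes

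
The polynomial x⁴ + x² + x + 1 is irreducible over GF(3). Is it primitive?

Write f(x) = x⁴ + x² + x + 1.
|GF(3^4)^×| = 3^4 − 1 = 80. Prime factorization: 80 = 2^4·5.
f is primitive ⇔ x has order 80 in GF(3)[x]/(f), i.e. x^(80/q) ≠ 1 for each prime q | 80.
x^(40) mod f = 1
x^(16) mod f = x³ + 2.
Since x^(40) = 1, the order of x divides 40 < 80; not primitive.

No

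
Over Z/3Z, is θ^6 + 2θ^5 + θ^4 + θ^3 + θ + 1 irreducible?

No

Write m(θ) = θ^6 + 2θ^5 + θ^4 + θ^3 + θ + 1.
Check for roots in Z/3Z: m(0) = 1; m(1) = 1; m(2) = 2.
No roots, so no linear factors.
Monic irreducibles of degree 2 over GF(3): θ^2 + 1, θ^2 + θ + 2, θ^2 + 2θ + 2.
θ^2 + 2θ + 2 divides m: m(θ) = (θ^2 + 2θ + 2)·(θ^4 + 2θ^2 + 2).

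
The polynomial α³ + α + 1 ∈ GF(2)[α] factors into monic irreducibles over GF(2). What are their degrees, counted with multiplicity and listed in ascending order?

Write f(α) = α³ + α + 1.
Roots in GF(2): f(0) = 1; f(1) = 1.
Complete factorization: f(α) = (α³ + α + 1).
Factor degrees with multiplicity: 3 = 3.

3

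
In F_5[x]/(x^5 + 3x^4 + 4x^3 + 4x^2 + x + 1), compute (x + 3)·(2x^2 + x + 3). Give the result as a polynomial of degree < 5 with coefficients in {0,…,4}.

2x^3 + 2x^2 + x + 4

Multiply in F_5[x]: (x + 3)·(2x^2 + x + 3) = 2x^3 + 2x^2 + x + 4.
Reduced: 2x^3 + 2x^2 + x + 4.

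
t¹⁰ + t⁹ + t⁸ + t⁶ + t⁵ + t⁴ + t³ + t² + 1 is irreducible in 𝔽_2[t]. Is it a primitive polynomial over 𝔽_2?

Write f(t) = t¹⁰ + t⁹ + t⁸ + t⁶ + t⁵ + t⁴ + t³ + t² + 1.
|GF(2^10)^×| = 2^10 − 1 = 1023. Prime factorization: 1023 = 3·11·31.
f is primitive ⇔ t has order 1023 in GF(2)[t]/(f), i.e. t^(1023/q) ≠ 1 for each prime q | 1023.
t^(341) mod f = t⁶ + t⁵ + t² + t + 1.
t^(93) mod f = t⁸ + t⁷ + t⁶ + t⁴ + t².
t^(33) mod f = t⁹ + t⁶ + t⁴ + t³.
None equal 1, so t has full order 1023; f is primitive.

Yes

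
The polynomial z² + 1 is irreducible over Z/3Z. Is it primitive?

No

Write f(z) = z² + 1.
|GF(3^2)^×| = 3^2 − 1 = 8. Prime factorization: 8 = 2^3.
f is primitive ⇔ z has order 8 in GF(3)[z]/(f), i.e. z^(8/q) ≠ 1 for each prime q | 8.
z^(4) mod f = 1
Since z^(4) = 1, the order of z divides 4 < 8; not primitive.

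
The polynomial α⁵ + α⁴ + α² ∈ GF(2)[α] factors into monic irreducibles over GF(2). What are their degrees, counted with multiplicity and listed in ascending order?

1, 1, 3

Write f(α) = α⁵ + α⁴ + α².
Roots in GF(2): f(0) = 0 → root; f(1) = 1.
Linear factors from roots: (α).
Complete factorization: f(α) = (α)^2·(α³ + α² + 1).
Factor degrees with multiplicity: 1 + 1 + 3 = 5.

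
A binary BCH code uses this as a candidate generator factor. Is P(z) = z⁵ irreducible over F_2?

Check for roots in F_2: P(0) = 0 → root; P(1) = 1.
P(0) = 0, so (z) divides P(z); P is reducible.

No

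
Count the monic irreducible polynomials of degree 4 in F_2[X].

3

x^(2^4) − x is the product of all monic irreducibles of degree dividing 4; Möbius inversion gives N = (1/4) Σ μ(4/d)·2^d.
Divisors of 4: 1, 2, 4; μ(4/d) for each: 0, -1, 1.
Σ = − 2^2 + 2^4 = 12.
N = 12/4 = 3.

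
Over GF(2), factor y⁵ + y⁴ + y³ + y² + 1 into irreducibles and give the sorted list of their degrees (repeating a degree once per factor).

5

Write g(y) = y⁵ + y⁴ + y³ + y² + 1.
Roots in GF(2): g(0) = 1; g(1) = 1.
Complete factorization: g(y) = (y⁵ + y⁴ + y³ + y² + 1).
Factor degrees with multiplicity: 5 = 5.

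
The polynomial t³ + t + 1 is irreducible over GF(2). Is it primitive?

Write f(t) = t³ + t + 1.
|GF(2^3)^×| = 2^3 − 1 = 7. Prime factorization: 7 = 7.
f is primitive ⇔ t has order 7 in GF(2)[t]/(f), i.e. t^(7/q) ≠ 1 for each prime q | 7.
t^(1) mod f = t.
None equal 1, so t has full order 7; f is primitive.

Yes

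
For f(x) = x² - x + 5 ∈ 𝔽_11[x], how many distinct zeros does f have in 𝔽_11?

Evaluate at each of the 11 elements of 𝔽_11:
f(0) = 5; f(1) = 5; f(2) = 7; f(3) = 0 → root; f(4) = 6; f(5) = 3; f(6) = 2; f(7) = 3; f(8) = 6; f(9) = 0 → root; f(10) = 7.
Roots: {3, 9}.

2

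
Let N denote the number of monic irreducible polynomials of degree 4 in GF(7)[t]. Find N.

588

By the necklace-counting formula, N_7(4) = (1/4) Σ_{d|4} μ(4/d)·7^d.
Divisors of 4: 1, 2, 4; μ(4/d) for each: 0, -1, 1.
Σ = − 7^2 + 7^4 = 2352.
N = 2352/4 = 588.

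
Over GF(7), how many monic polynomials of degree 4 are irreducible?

588

x^(7^4) − x is the product of all monic irreducibles of degree dividing 4; Möbius inversion gives N = (1/4) Σ μ(4/d)·7^d.
Divisors of 4: 1, 2, 4; μ(4/d) for each: 0, -1, 1.
Σ = − 7^2 + 7^4 = 2352.
N = 2352/4 = 588.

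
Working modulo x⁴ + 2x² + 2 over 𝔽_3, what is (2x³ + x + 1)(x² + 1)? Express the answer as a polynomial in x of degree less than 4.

2x^3 + x^2 + 1

Multiply in 𝔽_3[x]: (2x³ + x + 1)·(x² + 1) = 2x⁵ + x² + x + 1.
Reduce using x⁴ ≡ x² + 1 (mod x⁴ + 2x² + 2).
Reduced: 2x³ + x² + 1.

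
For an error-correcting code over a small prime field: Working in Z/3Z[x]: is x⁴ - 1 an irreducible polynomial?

Write f(x) = x⁴ - 1.
Check for roots in Z/3Z: f(0) = 2; f(1) = 0 → root; f(2) = 0 → root.
f(1) = 0, so (x − 1) divides f(x); f is reducible.

No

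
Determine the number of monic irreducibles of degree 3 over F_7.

112

By the necklace-counting formula, N_7(3) = (1/3) Σ_{d|3} μ(3/d)·7^d.
Divisors of 3: 1, 3; μ(3/d) for each: -1, 1.
Σ = − 7^1 + 7^3 = 336.
N = 336/3 = 112.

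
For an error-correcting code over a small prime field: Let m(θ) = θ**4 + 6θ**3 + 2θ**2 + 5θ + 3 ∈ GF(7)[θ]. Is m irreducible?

Check for roots in GF(7): m(0) = 3; m(1) = 3; m(2) = 1; m(3) = 6; m(4) = 2; m(5) = 4; m(6) = 2.
No roots, so no linear factors.
Degree-2 irreducible divisors: test the 21 monic irreducibles of degree 2 over GF(7).
None of them divide m (all give nonzero remainder).
No irreducible factor of degree ≤ 2 exists, so m is irreducible over GF(7).

Yes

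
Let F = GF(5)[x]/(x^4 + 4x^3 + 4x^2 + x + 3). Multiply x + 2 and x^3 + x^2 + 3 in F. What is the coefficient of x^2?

Multiply in GF(5)[x]: (x + 2)·(x^3 + x^2 + 3) = x^4 + 3x^3 + 2x^2 + 3x + 1.
Reduce using x^4 ≡ x^3 + x^2 + 4x + 2 (mod x^4 + 4x^3 + 4x^2 + x + 3).
Reduced: 4x^3 + 3x^2 + 2x + 3.

3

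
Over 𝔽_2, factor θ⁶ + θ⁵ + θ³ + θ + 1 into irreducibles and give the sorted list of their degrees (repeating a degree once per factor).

Write f(θ) = θ⁶ + θ⁵ + θ³ + θ + 1.
Roots in 𝔽_2: f(0) = 1; f(1) = 1.
Complete factorization: f(θ) = (θ² + θ + 1)^3.
Factor degrees with multiplicity: 2 + 2 + 2 = 6.

2, 2, 2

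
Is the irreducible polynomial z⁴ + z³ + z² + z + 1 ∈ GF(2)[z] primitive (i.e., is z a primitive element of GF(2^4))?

Write f(z) = z⁴ + z³ + z² + z + 1.
|GF(2^4)^×| = 2^4 − 1 = 15. Prime factorization: 15 = 3·5.
f is primitive ⇔ z has order 15 in GF(2)[z]/(f), i.e. z^(15/q) ≠ 1 for each prime q | 15.
z^(5) mod f = 1
z^(3) mod f = z³.
Since z^(5) = 1, the order of z divides 5 < 15; not primitive.

No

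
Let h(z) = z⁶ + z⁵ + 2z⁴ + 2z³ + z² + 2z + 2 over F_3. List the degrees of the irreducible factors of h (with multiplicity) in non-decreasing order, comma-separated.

6

Roots in F_3: h(0) = 2; h(1) = 2; h(2) = 1.
Complete factorization: h(z) = (z⁶ + z⁵ + 2z⁴ + 2z³ + z² + 2z + 2).
Factor degrees with multiplicity: 6 = 6.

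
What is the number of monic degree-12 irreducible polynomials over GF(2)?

335

x^(2^12) − x is the product of all monic irreducibles of degree dividing 12; Möbius inversion gives N = (1/12) Σ μ(12/d)·2^d.
Divisors of 12: 1, 2, 3, 4, 6, 12; μ(12/d) for each: 0, 1, 0, -1, -1, 1.
Σ = 2^2 − 2^4 − 2^6 + 2^12 = 4020.
N = 4020/12 = 335.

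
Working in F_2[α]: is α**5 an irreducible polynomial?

No

Write g(α) = α**5.
Check for roots in F_2: g(0) = 0 → root; g(1) = 1.
g(0) = 0, so (α) divides g(α); g is reducible.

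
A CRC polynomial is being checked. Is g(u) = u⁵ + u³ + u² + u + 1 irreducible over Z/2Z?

Yes

Check for roots in Z/2Z: g(0) = 1; g(1) = 1.
No roots, so no linear factors.
Monic irreducibles of degree 2 over GF(2): u² + u + 1.
None of them divide g (all give nonzero remainder).
No irreducible factor of degree ≤ 2 exists, so g is irreducible over GF(2).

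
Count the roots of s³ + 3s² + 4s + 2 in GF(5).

3

Write g(s) = s³ + 3s² + 4s + 2.
Evaluate at each of the 5 elements of GF(5):
g(0) = 2; g(1) = 0 → root; g(2) = 0 → root; g(3) = 3; g(4) = 0 → root.
Roots: {1, 2, 4}.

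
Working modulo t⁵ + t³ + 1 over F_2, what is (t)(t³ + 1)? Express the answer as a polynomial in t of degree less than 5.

t^4 + t

Multiply in F_2[t]: (t)·(t³ + 1) = t⁴ + t.
Reduced: t⁴ + t.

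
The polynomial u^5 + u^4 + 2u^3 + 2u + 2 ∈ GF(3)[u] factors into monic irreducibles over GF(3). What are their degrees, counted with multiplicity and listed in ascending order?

5

Write g(u) = u^5 + u^4 + 2u^3 + 2u + 2.
Roots in GF(3): g(0) = 2; g(1) = 2; g(2) = 1.
Complete factorization: g(u) = (u^5 + u^4 + 2u^3 + 2u + 2).
Factor degrees with multiplicity: 5 = 5.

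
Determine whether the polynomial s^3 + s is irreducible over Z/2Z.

No

Write f(s) = s^3 + s.
Check for roots in Z/2Z: f(0) = 0 → root; f(1) = 0 → root.
f(0) = 0, so (s) divides f(s); f is reducible.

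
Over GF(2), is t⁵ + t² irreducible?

No

Write f(t) = t⁵ + t².
Check for roots in GF(2): f(0) = 0 → root; f(1) = 0 → root.
f(0) = 0, so (t) divides f(t); f is reducible.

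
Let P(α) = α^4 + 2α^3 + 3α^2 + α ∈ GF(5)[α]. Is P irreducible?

No

Check for roots in GF(5): P(0) = 0 → root; P(1) = 2; P(2) = 1; P(3) = 0 → root; P(4) = 1.
P(0) = 0, so (α) divides P(α); P is reducible.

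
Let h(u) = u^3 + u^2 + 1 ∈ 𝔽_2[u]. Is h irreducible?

Yes

Check for roots in 𝔽_2: h(0) = 1; h(1) = 1.
No roots. A degree-3 polynomial over a field with no linear factor is irreducible.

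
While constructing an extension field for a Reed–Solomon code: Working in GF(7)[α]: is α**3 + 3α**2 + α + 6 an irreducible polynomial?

No

Write P(α) = α**3 + 3α**2 + α + 6.
Check for roots in GF(7): P(0) = 6; P(1) = 4; P(2) = 0 → root; P(3) = 0 → root; P(4) = 3; P(5) = 1; P(6) = 0 → root.
P(2) = 0, so (α − 2) divides P(α); P is reducible.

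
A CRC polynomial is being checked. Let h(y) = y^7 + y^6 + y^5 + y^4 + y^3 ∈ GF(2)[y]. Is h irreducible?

No

Check for roots in GF(2): h(0) = 0 → root; h(1) = 1.
h(0) = 0, so (y) divides h(y); h is reducible.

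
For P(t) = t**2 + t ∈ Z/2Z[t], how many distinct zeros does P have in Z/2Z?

2

Evaluate at each of the 2 elements of Z/2Z:
P(0) = 0 → root; P(1) = 0 → root.
Roots: {0, 1}.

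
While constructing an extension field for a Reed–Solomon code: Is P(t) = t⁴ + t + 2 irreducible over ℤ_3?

Check for roots in ℤ_3: P(0) = 2; P(1) = 1; P(2) = 2.
No roots, so no linear factors.
Monic irreducibles of degree 2 over GF(3): t² + 1, t² + t + 2, t² + 2t + 2.
None of them divide P (all give nonzero remainder).
No irreducible factor of degree ≤ 2 exists, so P is irreducible over GF(3).

Yes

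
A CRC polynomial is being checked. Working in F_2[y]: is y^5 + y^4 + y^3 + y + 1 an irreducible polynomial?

Yes

Write f(y) = y^5 + y^4 + y^3 + y + 1.
Check for roots in F_2: f(0) = 1; f(1) = 1.
No roots, so no linear factors.
Monic irreducibles of degree 2 over GF(2): y^2 + y + 1.
None of them divide f (all give nonzero remainder).
No irreducible factor of degree ≤ 2 exists, so f is irreducible over GF(2).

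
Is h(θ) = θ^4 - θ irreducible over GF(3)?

No

Check for roots in GF(3): h(0) = 0 → root; h(1) = 0 → root; h(2) = 2.
h(0) = 0, so (θ) divides h(θ); h is reducible.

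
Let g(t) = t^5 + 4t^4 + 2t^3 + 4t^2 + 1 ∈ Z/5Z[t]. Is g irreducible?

Check for roots in Z/5Z: g(0) = 1; g(1) = 2; g(2) = 4; g(3) = 3; g(4) = 1.
No roots, so no linear factors.
Degree-2 irreducible divisors: test the 10 monic irreducibles of degree 2 over GF(5).
None of them divide g (all give nonzero remainder).
No irreducible factor of degree ≤ 2 exists, so g is irreducible over GF(5).

Yes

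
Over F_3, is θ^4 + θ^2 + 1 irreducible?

No

Write m(θ) = θ^4 + θ^2 + 1.
Check for roots in F_3: m(0) = 1; m(1) = 0 → root; m(2) = 0 → root.
m(1) = 0, so (θ − 1) divides m(θ); m is reducible.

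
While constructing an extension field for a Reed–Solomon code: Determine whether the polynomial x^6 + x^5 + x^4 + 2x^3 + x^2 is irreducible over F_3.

Write g(x) = x^6 + x^5 + x^4 + 2x^3 + x^2.
Check for roots in F_3: g(0) = 0 → root; g(1) = 0 → root; g(2) = 0 → root.
g(0) = 0, so (x) divides g(x); g is reducible.

No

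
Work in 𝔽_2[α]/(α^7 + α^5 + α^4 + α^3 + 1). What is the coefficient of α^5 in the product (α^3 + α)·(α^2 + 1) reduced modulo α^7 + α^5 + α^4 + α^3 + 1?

Multiply in 𝔽_2[α]: (α^3 + α)·(α^2 + 1) = α^5 + α.
Reduced: α^5 + α.

1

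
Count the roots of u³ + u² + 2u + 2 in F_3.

2

Write g(u) = u³ + u² + 2u + 2.
Evaluate at each of the 3 elements of F_3:
g(0) = 2; g(1) = 0 → root; g(2) = 0 → root.
Roots: {1, 2}.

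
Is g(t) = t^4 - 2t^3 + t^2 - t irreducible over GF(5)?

Check for roots in GF(5): g(0) = 0 → root; g(1) = 4; g(2) = 2; g(3) = 3; g(4) = 0 → root.
g(0) = 0, so (t) divides g(t); g is reducible.

No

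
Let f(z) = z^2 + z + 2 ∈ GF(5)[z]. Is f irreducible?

Check for roots in GF(5): f(0) = 2; f(1) = 4; f(2) = 3; f(3) = 4; f(4) = 2.
No roots. A degree-2 polynomial over a field with no linear factor is irreducible.

Yes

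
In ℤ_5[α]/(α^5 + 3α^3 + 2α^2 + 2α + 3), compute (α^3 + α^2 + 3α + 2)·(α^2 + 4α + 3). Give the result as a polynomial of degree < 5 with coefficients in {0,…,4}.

Multiply in ℤ_5[α]: (α^3 + α^2 + 3α + 2)·(α^2 + 4α + 3) = α^5 + 2α^2 + 2α + 1.
Reduce using α^5 ≡ 2α^3 + 3α^2 + 3α + 2 (mod α^5 + 3α^3 + 2α^2 + 2α + 3).
Reduced: 2α^3 + 3.

2α^3 + 3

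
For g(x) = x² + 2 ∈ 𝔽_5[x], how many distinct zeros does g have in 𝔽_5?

0

Evaluate at each of the 5 elements of 𝔽_5:
g(0) = 2; g(1) = 3; g(2) = 1; g(3) = 1; g(4) = 3.
No element is a root.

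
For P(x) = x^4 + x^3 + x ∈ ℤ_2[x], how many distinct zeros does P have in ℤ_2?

1

Evaluate at each of the 2 elements of ℤ_2:
P(0) = 0 → root; P(1) = 1.
Roots: {0}.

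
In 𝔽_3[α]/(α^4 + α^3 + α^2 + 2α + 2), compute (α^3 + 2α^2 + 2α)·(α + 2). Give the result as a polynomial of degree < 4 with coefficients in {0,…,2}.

Multiply in 𝔽_3[α]: (α^3 + 2α^2 + 2α)·(α + 2) = α^4 + α^3 + α.
Reduce using α^4 ≡ 2α^3 + 2α^2 + α + 1 (mod α^4 + α^3 + α^2 + 2α + 2).
Reduced: 2α^2 + 2α + 1.

2α^2 + 2α + 1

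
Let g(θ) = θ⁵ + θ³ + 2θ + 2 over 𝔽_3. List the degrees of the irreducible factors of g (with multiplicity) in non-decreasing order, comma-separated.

1, 2, 2

Roots in 𝔽_3: g(0) = 2; g(1) = 0 → root; g(2) = 1.
Linear factors from roots: (θ + 2).
Complete factorization: g(θ) = (θ + 2)·(θ² + 2θ + 2)^2.
Factor degrees with multiplicity: 1 + 2 + 2 = 5.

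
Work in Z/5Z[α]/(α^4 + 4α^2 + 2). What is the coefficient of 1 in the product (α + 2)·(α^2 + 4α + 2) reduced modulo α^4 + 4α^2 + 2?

Multiply in Z/5Z[α]: (α + 2)·(α^2 + 4α + 2) = α^3 + α^2 + 4.
Reduced: α^3 + α^2 + 4.

4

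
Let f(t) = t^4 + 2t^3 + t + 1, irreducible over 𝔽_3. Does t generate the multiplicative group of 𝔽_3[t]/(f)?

No

|GF(3^4)^×| = 3^4 − 1 = 80. Prime factorization: 80 = 2^4·5.
f is primitive ⇔ t has order 80 in GF(3)[t]/(f), i.e. t^(80/q) ≠ 1 for each prime q | 80.
t^(40) mod f = 1
t^(16) mod f = 2t^2 + 2t + 1.
Since t^(40) = 1, the order of t divides 40 < 80; not primitive.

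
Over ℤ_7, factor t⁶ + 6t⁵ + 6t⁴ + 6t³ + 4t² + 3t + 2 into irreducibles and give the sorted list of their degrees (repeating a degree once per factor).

Write h(t) = t⁶ + 6t⁵ + 6t⁴ + 6t³ + 4t² + 3t + 2.
Linear factors from roots: (t + 6).
Complete factorization: h(t) = (t + 6)·(t² + t + 3)·(t³ + 6t² + 4t + 4).
Factor degrees with multiplicity: 1 + 2 + 3 = 6.

1, 2, 3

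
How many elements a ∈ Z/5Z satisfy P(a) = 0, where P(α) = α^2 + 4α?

2

Evaluate at each of the 5 elements of Z/5Z:
P(0) = 0 → root; P(1) = 0 → root; P(2) = 2; P(3) = 1; P(4) = 2.
Roots: {0, 1}.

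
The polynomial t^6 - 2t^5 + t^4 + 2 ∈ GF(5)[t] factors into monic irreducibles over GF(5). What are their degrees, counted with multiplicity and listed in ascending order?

2, 4

Write f(t) = t^6 - 2t^5 + t^4 + 2.
Roots in GF(5): f(0) = 2; f(1) = 2; f(2) = 3; f(3) = 1; f(4) = 1.
Complete factorization: f(t) = (t^2 + 2t - 1)·(t^4 + t^3 + t - 2).
Factor degrees with multiplicity: 2 + 4 = 6.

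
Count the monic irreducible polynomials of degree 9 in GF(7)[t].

4483696

By the necklace-counting formula, N_7(9) = (1/9) Σ_{d|9} μ(9/d)·7^d.
Divisors of 9: 1, 3, 9; μ(9/d) for each: 0, -1, 1.
Σ = − 7^3 + 7^9 = 40353264.
N = 40353264/9 = 4483696.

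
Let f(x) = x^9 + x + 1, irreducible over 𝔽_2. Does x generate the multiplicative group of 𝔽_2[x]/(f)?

No

|GF(2^9)^×| = 2^9 − 1 = 511. Prime factorization: 511 = 7·73.
f is primitive ⇔ x has order 511 in GF(2)[x]/(f), i.e. x^(511/q) ≠ 1 for each prime q | 511.
x^(73) mod f = 1
x^(7) mod f = x^7.
Since x^(73) = 1, the order of x divides 73 < 511; not primitive.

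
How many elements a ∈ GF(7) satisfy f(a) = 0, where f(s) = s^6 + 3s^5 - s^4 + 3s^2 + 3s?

3

Evaluate at each of the 7 elements of GF(7):
f(0) = 0 → root; f(1) = 2; f(2) = 1; f(3) = 6; f(4) = 0 → root; f(5) = 0 → root; f(6) = 4.
Roots: {0, 4, 5}.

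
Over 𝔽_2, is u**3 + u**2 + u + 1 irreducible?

Write m(u) = u**3 + u**2 + u + 1.
Check for roots in 𝔽_2: m(0) = 1; m(1) = 0 → root.
m(1) = 0, so (u − 1) divides m(u); m is reducible.

No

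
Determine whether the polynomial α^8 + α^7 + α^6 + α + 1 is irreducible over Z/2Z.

Yes

Write P(α) = α^8 + α^7 + α^6 + α + 1.
Check for roots in Z/2Z: P(0) = 1; P(1) = 1.
No roots, so no linear factors.
Monic irreducibles of degree 2 over GF(2): α^2 + α + 1.
None of them divide P (all give nonzero remainder).
Monic irreducibles of degree 3 over GF(2): α^3 + α + 1, α^3 + α^2 + 1.
None of them divide P (all give nonzero remainder).
Monic irreducibles of degree 4 over GF(2): α^4 + α + 1, α^4 + α^3 + 1, α^4 + α^3 + α^2 + α + 1.
None of them divide P (all give nonzero remainder).
No irreducible factor of degree ≤ 4 exists, so P is irreducible over GF(2).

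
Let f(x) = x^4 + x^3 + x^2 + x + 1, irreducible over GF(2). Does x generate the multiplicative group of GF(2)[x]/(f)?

No

|GF(2^4)^×| = 2^4 − 1 = 15. Prime factorization: 15 = 3·5.
f is primitive ⇔ x has order 15 in GF(2)[x]/(f), i.e. x^(15/q) ≠ 1 for each prime q | 15.
x^(5) mod f = 1
x^(3) mod f = x^3.
Since x^(5) = 1, the order of x divides 5 < 15; not primitive.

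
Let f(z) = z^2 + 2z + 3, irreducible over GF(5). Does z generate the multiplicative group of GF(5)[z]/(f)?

|GF(5^2)^×| = 5^2 − 1 = 24. Prime factorization: 24 = 2^3·3.
f is primitive ⇔ z has order 24 in GF(5)[z]/(f), i.e. z^(24/q) ≠ 1 for each prime q | 24.
z^(12) mod f = 4.
z^(8) mod f = 4z + 1.
None equal 1, so z has full order 24; f is primitive.

Yes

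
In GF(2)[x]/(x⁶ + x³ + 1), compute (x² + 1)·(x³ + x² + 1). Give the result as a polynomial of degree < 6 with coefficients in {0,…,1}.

Multiply in GF(2)[x]: (x² + 1)·(x³ + x² + 1) = x⁵ + x⁴ + x³ + 1.
Reduced: x⁵ + x⁴ + x³ + 1.

x^5 + x^4 + x^3 + 1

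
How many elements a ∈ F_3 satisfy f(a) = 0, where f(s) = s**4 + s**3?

2

Evaluate at each of the 3 elements of F_3:
f(0) = 0 → root; f(1) = 2; f(2) = 0 → root.
Roots: {0, 2}.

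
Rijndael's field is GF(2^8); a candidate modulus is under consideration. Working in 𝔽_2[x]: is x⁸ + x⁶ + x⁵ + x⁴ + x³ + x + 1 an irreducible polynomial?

Write m(x) = x⁸ + x⁶ + x⁵ + x⁴ + x³ + x + 1.
Check for roots in 𝔽_2: m(0) = 1; m(1) = 1.
No roots, so no linear factors.
Monic irreducibles of degree 2 over GF(2): x² + x + 1.
None of them divide m (all give nonzero remainder).
Monic irreducibles of degree 3 over GF(2): x³ + x + 1, x³ + x² + 1.
None of them divide m (all give nonzero remainder).
Monic irreducibles of degree 4 over GF(2): x⁴ + x + 1, x⁴ + x³ + 1, x⁴ + x³ + x² + x + 1.
None of them divide m (all give nonzero remainder).
No irreducible factor of degree ≤ 4 exists, so m is irreducible over GF(2).

Yes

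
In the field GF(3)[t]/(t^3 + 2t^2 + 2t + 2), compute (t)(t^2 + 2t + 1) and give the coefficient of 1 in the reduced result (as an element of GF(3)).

1

Multiply in GF(3)[t]: (t)·(t^2 + 2t + 1) = t^3 + 2t^2 + t.
Reduce using t^3 ≡ t^2 + t + 1 (mod t^3 + 2t^2 + 2t + 2).
Reduced: 2t + 1.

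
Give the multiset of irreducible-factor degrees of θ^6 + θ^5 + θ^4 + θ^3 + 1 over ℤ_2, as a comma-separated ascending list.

2, 4

Write f(θ) = θ^6 + θ^5 + θ^4 + θ^3 + 1.
Roots in ℤ_2: f(0) = 1; f(1) = 1.
Complete factorization: f(θ) = (θ^2 + θ + 1)·(θ^4 + θ + 1).
Factor degrees with multiplicity: 2 + 4 = 6.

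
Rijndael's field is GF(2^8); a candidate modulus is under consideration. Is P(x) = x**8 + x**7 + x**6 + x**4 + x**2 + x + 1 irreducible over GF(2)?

Yes

Check for roots in GF(2): P(0) = 1; P(1) = 1.
No roots, so no linear factors.
Monic irreducibles of degree 2 over GF(2): x**2 + x + 1.
None of them divide P (all give nonzero remainder).
Monic irreducibles of degree 3 over GF(2): x**3 + x + 1, x**3 + x**2 + 1.
None of them divide P (all give nonzero remainder).
Monic irreducibles of degree 4 over GF(2): x**4 + x + 1, x**4 + x**3 + 1, x**4 + x**3 + x**2 + x + 1.
None of them divide P (all give nonzero remainder).
No irreducible factor of degree ≤ 4 exists, so P is irreducible over GF(2).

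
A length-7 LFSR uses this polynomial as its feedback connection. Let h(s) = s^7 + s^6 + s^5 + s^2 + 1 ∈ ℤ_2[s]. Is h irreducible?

Yes

Check for roots in ℤ_2: h(0) = 1; h(1) = 1.
No roots, so no linear factors.
Monic irreducibles of degree 2 over GF(2): s^2 + s + 1.
None of them divide h (all give nonzero remainder).
Monic irreducibles of degree 3 over GF(2): s^3 + s + 1, s^3 + s^2 + 1.
None of them divide h (all give nonzero remainder).
No irreducible factor of degree ≤ 3 exists, so h is irreducible over GF(2).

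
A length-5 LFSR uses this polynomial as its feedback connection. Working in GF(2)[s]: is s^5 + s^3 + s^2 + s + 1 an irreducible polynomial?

Yes

Write f(s) = s^5 + s^3 + s^2 + s + 1.
Check for roots in GF(2): f(0) = 1; f(1) = 1.
No roots, so no linear factors.
Monic irreducibles of degree 2 over GF(2): s^2 + s + 1.
None of them divide f (all give nonzero remainder).
No irreducible factor of degree ≤ 2 exists, so f is irreducible over GF(2).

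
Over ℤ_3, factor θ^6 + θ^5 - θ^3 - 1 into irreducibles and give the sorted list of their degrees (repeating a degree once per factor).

1, 1, 4

Write h(θ) = θ^6 + θ^5 - θ^3 - 1.
Roots in ℤ_3: h(0) = 2; h(1) = 0 → root; h(2) = 0 → root.
Linear factors from roots: (θ - 1), (θ + 1).
Complete factorization: h(θ) = (θ + 1)·(θ - 1)·(θ^4 + θ^3 + θ^2 + 1).
Factor degrees with multiplicity: 1 + 1 + 4 = 6.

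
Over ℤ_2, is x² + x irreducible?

Write f(x) = x² + x.
Check for roots in ℤ_2: f(0) = 0 → root; f(1) = 0 → root.
f(0) = 0, so (x) divides f(x); f is reducible.

No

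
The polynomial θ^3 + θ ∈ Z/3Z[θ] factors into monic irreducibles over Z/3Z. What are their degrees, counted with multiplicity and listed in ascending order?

1, 2

Write f(θ) = θ^3 + θ.
Roots in Z/3Z: f(0) = 0 → root; f(1) = 2; f(2) = 1.
Linear factors from roots: (θ).
Complete factorization: f(θ) = (θ)·(θ^2 + 1).
Factor degrees with multiplicity: 1 + 2 = 3.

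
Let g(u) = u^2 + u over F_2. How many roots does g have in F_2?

Evaluate at each of the 2 elements of F_2:
g(0) = 0 → root; g(1) = 0 → root.
Roots: {0, 1}.

2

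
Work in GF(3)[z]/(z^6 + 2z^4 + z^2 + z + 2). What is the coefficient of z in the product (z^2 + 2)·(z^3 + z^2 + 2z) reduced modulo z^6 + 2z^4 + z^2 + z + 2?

Multiply in GF(3)[z]: (z^2 + 2)·(z^3 + z^2 + 2z) = z^5 + z^4 + z^3 + 2z^2 + z.
Reduced: z^5 + z^4 + z^3 + 2z^2 + z.

1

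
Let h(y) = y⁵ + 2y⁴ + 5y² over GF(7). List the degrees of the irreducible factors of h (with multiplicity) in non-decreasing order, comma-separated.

Linear factors from roots: (y), (y + 5).
Complete factorization: h(y) = (y + 5)·(y)^2·(y² + 4y + 1).
Factor degrees with multiplicity: 1 + 1 + 1 + 2 = 5.

1, 1, 1, 2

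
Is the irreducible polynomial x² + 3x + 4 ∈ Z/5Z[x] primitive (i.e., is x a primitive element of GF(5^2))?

No

Write f(x) = x² + 3x + 4.
|GF(5^2)^×| = 5^2 − 1 = 24. Prime factorization: 24 = 2^3·3.
f is primitive ⇔ x has order 24 in GF(5)[x]/(f), i.e. x^(24/q) ≠ 1 for each prime q | 24.
x^(12) mod f = 1
x^(8) mod f = 3x + 4.
Since x^(12) = 1, the order of x divides 12 < 24; not primitive.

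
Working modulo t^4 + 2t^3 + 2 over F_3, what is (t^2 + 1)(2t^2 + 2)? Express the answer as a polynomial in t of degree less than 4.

Multiply in F_3[t]: (t^2 + 1)·(2t^2 + 2) = 2t^4 + t^2 + 2.
Reduce using t^4 ≡ t^3 + 1 (mod t^4 + 2t^3 + 2).
Reduced: 2t^3 + t^2 + 1.

2t^3 + t^2 + 1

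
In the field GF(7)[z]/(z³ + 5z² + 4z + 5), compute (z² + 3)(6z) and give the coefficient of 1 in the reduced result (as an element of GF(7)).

Multiply in GF(7)[z]: (z² + 3)·(6z) = 6z³ + 4z.
Reduce using z³ ≡ 2z² + 3z + 2 (mod z³ + 5z² + 4z + 5).
Reduced: 5z² + z + 5.

5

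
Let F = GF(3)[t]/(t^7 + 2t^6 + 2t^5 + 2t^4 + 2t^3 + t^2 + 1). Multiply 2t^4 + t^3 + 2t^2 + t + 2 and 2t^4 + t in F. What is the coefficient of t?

1

Multiply in GF(3)[t]: (2t^4 + t^3 + 2t^2 + t + 2)·(2t^4 + t) = t^8 + 2t^7 + t^6 + t^5 + 2t^4 + 2t^3 + t^2 + 2t.
Reduce using t^7 ≡ t^6 + t^5 + t^4 + t^3 + 2t^2 + 2 (mod t^7 + 2t^6 + 2t^5 + 2t^4 + 2t^3 + t^2 + 1).
Reduced: 2t^6 + 2t^5 + t^3 + t^2 + t.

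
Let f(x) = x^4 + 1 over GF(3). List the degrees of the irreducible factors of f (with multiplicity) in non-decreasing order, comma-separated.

Roots in GF(3): f(0) = 1; f(1) = 2; f(2) = 2.
Complete factorization: f(x) = (x^2 + x + 2)·(x^2 + 2x + 2).
Factor degrees with multiplicity: 2 + 2 = 4.

2, 2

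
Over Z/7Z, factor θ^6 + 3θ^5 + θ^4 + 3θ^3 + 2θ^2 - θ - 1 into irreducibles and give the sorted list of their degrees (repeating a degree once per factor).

3, 3

Write h(θ) = θ^6 + 3θ^5 + θ^4 + 3θ^3 + 2θ^2 - θ - 1.
Complete factorization: h(θ) = (θ^3 - 3θ^2 + 3θ + 2)·(θ^3 - θ^2 + 2θ + 3).
Factor degrees with multiplicity: 3 + 3 = 6.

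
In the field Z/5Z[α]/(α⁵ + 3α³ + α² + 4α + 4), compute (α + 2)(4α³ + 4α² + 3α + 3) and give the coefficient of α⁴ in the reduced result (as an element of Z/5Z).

Multiply in Z/5Z[α]: (α + 2)·(4α³ + 4α² + 3α + 3) = 4α⁴ + 2α³ + α² + 4α + 1.
Reduced: 4α⁴ + 2α³ + α² + 4α + 1.

4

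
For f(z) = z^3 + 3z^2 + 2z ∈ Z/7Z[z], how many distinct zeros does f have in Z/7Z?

Evaluate at each of the 7 elements of Z/7Z:
f(0) = 0 → root; f(1) = 6; f(2) = 3; f(3) = 4; f(4) = 1; f(5) = 0 → root; f(6) = 0 → root.
Roots: {0, 5, 6}.

3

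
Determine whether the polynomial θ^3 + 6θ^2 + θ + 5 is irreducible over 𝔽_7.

Yes

Write g(θ) = θ^3 + 6θ^2 + θ + 5.
Check for roots in 𝔽_7: g(0) = 5; g(1) = 6; g(2) = 4; g(3) = 5; g(4) = 1; g(5) = 5; g(6) = 2.
No roots. A degree-3 polynomial over a field with no linear factor is irreducible.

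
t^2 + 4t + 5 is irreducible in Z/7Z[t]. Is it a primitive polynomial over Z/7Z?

Yes

Write f(t) = t^2 + 4t + 5.
|GF(7^2)^×| = 7^2 − 1 = 48. Prime factorization: 48 = 2^4·3.
f is primitive ⇔ t has order 48 in GF(7)[t]/(f), i.e. t^(48/q) ≠ 1 for each prime q | 48.
t^(24) mod f = 6.
t^(16) mod f = 4.
None equal 1, so t has full order 48; f is primitive.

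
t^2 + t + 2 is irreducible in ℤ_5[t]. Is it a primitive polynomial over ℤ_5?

Write f(t) = t^2 + t + 2.
|GF(5^2)^×| = 5^2 − 1 = 24. Prime factorization: 24 = 2^3·3.
f is primitive ⇔ t has order 24 in GF(5)[t]/(f), i.e. t^(24/q) ≠ 1 for each prime q | 24.
t^(12) mod f = 4.
t^(8) mod f = 3t + 1.
None equal 1, so t has full order 24; f is primitive.

Yes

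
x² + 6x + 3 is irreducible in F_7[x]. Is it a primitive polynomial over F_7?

Yes

Write f(x) = x² + 6x + 3.
|GF(7^2)^×| = 7^2 − 1 = 48. Prime factorization: 48 = 2^4·3.
f is primitive ⇔ x has order 48 in GF(7)[x]/(f), i.e. x^(48/q) ≠ 1 for each prime q | 48.
x^(24) mod f = 6.
x^(16) mod f = 2.
None equal 1, so x has full order 48; f is primitive.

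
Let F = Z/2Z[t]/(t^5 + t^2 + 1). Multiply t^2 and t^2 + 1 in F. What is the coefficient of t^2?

Multiply in Z/2Z[t]: (t^2)·(t^2 + 1) = t^4 + t^2.
Reduced: t^4 + t^2.

1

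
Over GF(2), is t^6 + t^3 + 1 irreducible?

Write g(t) = t^6 + t^3 + 1.
Check for roots in GF(2): g(0) = 1; g(1) = 1.
No roots, so no linear factors.
Monic irreducibles of degree 2 over GF(2): t^2 + t + 1.
None of them divide g (all give nonzero remainder).
Monic irreducibles of degree 3 over GF(2): t^3 + t + 1, t^3 + t^2 + 1.
None of them divide g (all give nonzero remainder).
No irreducible factor of degree ≤ 3 exists, so g is irreducible over GF(2).

Yes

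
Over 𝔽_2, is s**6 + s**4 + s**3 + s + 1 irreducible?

Write g(s) = s**6 + s**4 + s**3 + s + 1.
Check for roots in 𝔽_2: g(0) = 1; g(1) = 1.
No roots, so no linear factors.
Monic irreducibles of degree 2 over GF(2): s**2 + s + 1.
None of them divide g (all give nonzero remainder).
Monic irreducibles of degree 3 over GF(2): s**3 + s + 1, s**3 + s**2 + 1.
None of them divide g (all give nonzero remainder).
No irreducible factor of degree ≤ 3 exists, so g is irreducible over GF(2).

Yes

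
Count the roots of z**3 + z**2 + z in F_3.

2

Write f(z) = z**3 + z**2 + z.
Evaluate at each of the 3 elements of F_3:
f(0) = 0 → root; f(1) = 0 → root; f(2) = 2.
Roots: {0, 1}.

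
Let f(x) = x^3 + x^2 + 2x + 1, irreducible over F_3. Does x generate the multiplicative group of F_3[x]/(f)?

Yes

|GF(3^3)^×| = 3^3 − 1 = 26. Prime factorization: 26 = 2·13.
f is primitive ⇔ x has order 26 in GF(3)[x]/(f), i.e. x^(26/q) ≠ 1 for each prime q | 26.
x^(13) mod f = 2.
x^(2) mod f = x^2.
None equal 1, so x has full order 26; f is primitive.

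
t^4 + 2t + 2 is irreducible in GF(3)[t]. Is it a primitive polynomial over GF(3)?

Write f(t) = t^4 + 2t + 2.
|GF(3^4)^×| = 3^4 − 1 = 80. Prime factorization: 80 = 2^4·5.
f is primitive ⇔ t has order 80 in GF(3)[t]/(f), i.e. t^(80/q) ≠ 1 for each prime q | 80.
t^(40) mod f = 2.
t^(16) mod f = t^3 + 2t + 2.
None equal 1, so t has full order 80; f is primitive.

Yes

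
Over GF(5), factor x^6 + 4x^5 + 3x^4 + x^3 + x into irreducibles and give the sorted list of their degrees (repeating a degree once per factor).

1, 1, 1, 3

Write g(x) = x^6 + 4x^5 + 3x^4 + x^3 + x.
Roots in GF(5): g(0) = 0 → root; g(1) = 0 → root; g(2) = 0 → root; g(3) = 4; g(4) = 3.
Linear factors from roots: (x), (x + 4), (x + 3).
Complete factorization: g(x) = (x)·(x + 3)·(x + 4)·(x^3 + 2x^2 + 2x + 3).
Factor degrees with multiplicity: 1 + 1 + 1 + 3 = 6.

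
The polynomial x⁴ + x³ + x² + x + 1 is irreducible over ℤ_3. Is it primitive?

No

Write f(x) = x⁴ + x³ + x² + x + 1.
|GF(3^4)^×| = 3^4 − 1 = 80. Prime factorization: 80 = 2^4·5.
f is primitive ⇔ x has order 80 in GF(3)[x]/(f), i.e. x^(80/q) ≠ 1 for each prime q | 80.
x^(40) mod f = 1
x^(16) mod f = x.
Since x^(40) = 1, the order of x divides 40 < 80; not primitive.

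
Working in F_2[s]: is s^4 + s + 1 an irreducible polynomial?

Yes

Write P(s) = s^4 + s + 1.
Check for roots in F_2: P(0) = 1; P(1) = 1.
No roots, so no linear factors.
Monic irreducibles of degree 2 over GF(2): s^2 + s + 1.
None of them divide P (all give nonzero remainder).
No irreducible factor of degree ≤ 2 exists, so P is irreducible over GF(2).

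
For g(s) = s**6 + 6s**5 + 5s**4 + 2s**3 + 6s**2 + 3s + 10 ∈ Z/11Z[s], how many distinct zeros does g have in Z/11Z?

Evaluate at each of the 11 elements of Z/11Z:
g(0) = 10; g(1) = 0 → root; g(2) = 7; g(3) = 2; g(4) = 7; g(5) = 8; g(6) = 5; g(7) = 1; g(8) = 7; g(9) = 8; g(10) = 0 → root.
Roots: {1, 10}.

2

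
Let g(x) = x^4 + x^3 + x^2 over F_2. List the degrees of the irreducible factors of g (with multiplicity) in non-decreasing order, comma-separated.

1, 1, 2

Roots in F_2: g(0) = 0 → root; g(1) = 1.
Linear factors from roots: (x).
Complete factorization: g(x) = (x)^2·(x^2 + x + 1).
Factor degrees with multiplicity: 1 + 1 + 2 = 4.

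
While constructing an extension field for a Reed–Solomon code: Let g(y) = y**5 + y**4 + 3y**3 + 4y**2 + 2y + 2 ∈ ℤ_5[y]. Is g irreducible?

Yes

Check for roots in ℤ_5: g(0) = 2; g(1) = 3; g(2) = 4; g(3) = 4; g(4) = 1.
No roots, so no linear factors.
Degree-2 irreducible divisors: test the 10 monic irreducibles of degree 2 over GF(5).
None of them divide g (all give nonzero remainder).
No irreducible factor of degree ≤ 2 exists, so g is irreducible over GF(5).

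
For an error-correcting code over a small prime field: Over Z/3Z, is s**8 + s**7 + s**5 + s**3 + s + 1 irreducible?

Write h(s) = s**8 + s**7 + s**5 + s**3 + s + 1.
Check for roots in Z/3Z: h(0) = 1; h(1) = 0 → root; h(2) = 1.
h(1) = 0, so (s − 1) divides h(s); h is reducible.

No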